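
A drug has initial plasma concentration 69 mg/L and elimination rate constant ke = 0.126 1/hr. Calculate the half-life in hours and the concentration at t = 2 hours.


t_half = ln(2) / ke = 0.693147 / 0.126 = 5.501 hr
C(t) = C0 * exp(-ke*t) = 69 * exp(-0.126*2)
C(2) = 53.63 mg/L


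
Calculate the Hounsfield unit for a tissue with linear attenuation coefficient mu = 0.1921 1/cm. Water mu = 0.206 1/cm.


HU = ((mu_tissue - mu_water) / mu_water) * 1000
HU = ((0.1921 - 0.206) / 0.206) * 1000
HU = -67.48


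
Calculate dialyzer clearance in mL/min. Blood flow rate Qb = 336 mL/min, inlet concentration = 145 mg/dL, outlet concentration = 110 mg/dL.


K = Qb * (Cb_in - Cb_out) / Cb_in
K = 336 * (145 - 110) / 145
K = 81.1 mL/min


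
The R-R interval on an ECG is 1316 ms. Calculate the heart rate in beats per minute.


HR = 60 / RR_interval(s)
RR = 1316 ms = 1.316 s
HR = 60 / 1.316 = 45.59 bpm


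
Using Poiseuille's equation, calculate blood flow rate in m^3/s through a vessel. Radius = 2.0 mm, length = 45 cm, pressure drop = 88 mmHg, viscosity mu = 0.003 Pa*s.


Q = pi*r^4*dP / (8*mu*L)
r = 0.002 m, L = 0.45 m
dP = 88 mmHg = 11732.336 Pa
Q = 5.4605e-05 m^3/s


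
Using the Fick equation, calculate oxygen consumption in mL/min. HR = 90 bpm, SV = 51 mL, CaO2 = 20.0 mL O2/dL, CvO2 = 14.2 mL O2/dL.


CO = HR*SV = 90*51/1000 = 4.59 L/min
a-v O2 diff = 20.0 - 14.2 = 5.8 mL/dL
VO2 = CO * (CaO2-CvO2) * 10 dL/L
VO2 = 4.59 * 5.8 * 10
VO2 = 266.2 mL/min


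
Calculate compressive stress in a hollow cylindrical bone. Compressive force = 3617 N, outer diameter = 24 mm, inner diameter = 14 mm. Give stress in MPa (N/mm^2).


A = pi*(r_o^2 - r_i^2)
r_o = 12 mm, r_i = 7 mm
A = 298.451 mm^2
sigma = F/A = 3617 / 298.451
sigma = 12.12 MPa


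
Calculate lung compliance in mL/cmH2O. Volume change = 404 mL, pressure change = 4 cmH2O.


C = dV / dP
C = 404 / 4
C = 101 mL/cmH2O


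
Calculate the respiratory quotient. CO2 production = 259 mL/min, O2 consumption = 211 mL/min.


RQ = VCO2 / VO2
RQ = 259 / 211
RQ = 1.227


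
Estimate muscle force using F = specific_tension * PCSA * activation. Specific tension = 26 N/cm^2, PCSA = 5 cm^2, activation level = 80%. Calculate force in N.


F = sigma * PCSA * activation
F = 26 * 5 * 0.8
F = 104 N


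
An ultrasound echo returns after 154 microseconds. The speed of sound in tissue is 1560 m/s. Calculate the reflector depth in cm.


depth = c * t / 2
t = 154 us = 1.5400e-04 s
depth = 1560 * 1.5400e-04 / 2
depth = 0.12012 m = 12.012 cm


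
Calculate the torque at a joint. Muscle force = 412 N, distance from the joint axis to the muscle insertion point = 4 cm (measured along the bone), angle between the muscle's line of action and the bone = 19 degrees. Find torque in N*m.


Torque = F * d * sin(theta)   (moment arm = d*sin(theta))
d = 4 cm = 0.04 m
Torque = 412 * 0.04 * sin(19)
Torque = 5.365 N*m


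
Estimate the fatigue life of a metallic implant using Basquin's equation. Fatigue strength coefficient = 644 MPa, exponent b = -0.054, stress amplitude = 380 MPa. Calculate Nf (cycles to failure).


sigma_a = sigma_f' * (2Nf)^b
2Nf = (sigma_a/sigma_f')^(1/b)
2Nf = (380/644)^(1/-0.054)
2Nf = 17483.752
Nf = 8742


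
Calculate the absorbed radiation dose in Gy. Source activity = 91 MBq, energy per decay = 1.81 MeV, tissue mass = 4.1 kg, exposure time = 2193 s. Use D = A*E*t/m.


A = 91 MBq = 9.1000e+07 Bq
E = 1.81 MeV = 2.89962e-13 J
D = A*E*t/m = 9.1000e+07*2.89962e-13*2193/4.1
D = 0.01411 Gy


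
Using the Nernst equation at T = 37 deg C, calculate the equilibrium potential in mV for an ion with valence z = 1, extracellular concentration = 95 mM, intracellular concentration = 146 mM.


E = (RT/(zF)) * ln(C_out/C_in)
T = 37 + 273.15 = 310.15 K
E = (8.314 * 310.15 / (1 * 96485)) * ln(95/146)
E = -11.48 mV


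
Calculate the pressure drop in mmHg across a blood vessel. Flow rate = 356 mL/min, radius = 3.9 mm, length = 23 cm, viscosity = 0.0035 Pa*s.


dP = 8*mu*L*Q / (pi*r^4)
Q = 356 mL/min = 5.93333e-06 m^3/s
dP = 52.5746 Pa = 52.5746 / 133.322 mmHg = 0.3943 mmHg


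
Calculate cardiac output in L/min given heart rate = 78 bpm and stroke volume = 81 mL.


CO = HR * SV
CO = 78 * 81 / 1000
CO = 6.318 L/min


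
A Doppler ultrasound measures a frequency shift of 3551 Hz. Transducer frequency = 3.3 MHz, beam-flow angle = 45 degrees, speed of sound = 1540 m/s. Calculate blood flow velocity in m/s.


v = fd * c / (2 * f0 * cos(theta))
v = 3551 * 1540 / (2 * 3.3000e+06 * cos(45))
v = 1.172 m/s


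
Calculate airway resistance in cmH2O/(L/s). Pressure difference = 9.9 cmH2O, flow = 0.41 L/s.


R = dP / flow
R = 9.9 / 0.41
R = 24.15 cmH2O/(L/s)


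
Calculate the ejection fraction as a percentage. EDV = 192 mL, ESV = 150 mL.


SV = EDV - ESV = 192 - 150 = 42 mL
EF = SV/EDV * 100 = 42/192 * 100
EF = 21.88%


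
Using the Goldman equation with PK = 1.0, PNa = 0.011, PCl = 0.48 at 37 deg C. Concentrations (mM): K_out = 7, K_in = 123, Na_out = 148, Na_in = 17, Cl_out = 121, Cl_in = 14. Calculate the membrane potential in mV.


Vm = (RT/F)*ln((PK*Ko + PNa*Nao + PCl*Cli)/(PK*Ki + PNa*Nai + PCl*Clo))
Numer = 15.348, Denom = 181.267
Vm = -65.98 mV


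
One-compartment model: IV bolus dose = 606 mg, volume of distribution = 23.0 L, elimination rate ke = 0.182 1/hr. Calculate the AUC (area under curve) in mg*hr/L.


C0 = Dose/Vd = 606/23.0 = 26.3478 mg/L
AUC = C0/ke = 26.3478/0.182
AUC = 144.8 mg*hr/L


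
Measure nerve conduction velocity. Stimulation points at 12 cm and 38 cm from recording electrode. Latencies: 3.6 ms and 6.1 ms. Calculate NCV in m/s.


Distance = (38 - 12) / 100 = 0.26 m
dt = (6.1 - 3.6) / 1000 = 0.0025 s
NCV = dist / dt = 104 m/s


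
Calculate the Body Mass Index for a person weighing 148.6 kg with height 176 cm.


BMI = weight / height^2
height = 176 cm = 1.76 m
BMI = 148.6 / 1.76^2
BMI = 47.97 kg/m^2


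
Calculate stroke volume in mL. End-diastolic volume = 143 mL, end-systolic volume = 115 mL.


SV = EDV - ESV
SV = 143 - 115
SV = 28 mL


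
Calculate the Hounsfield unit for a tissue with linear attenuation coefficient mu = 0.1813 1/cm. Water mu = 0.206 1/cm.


HU = ((mu_tissue - mu_water) / mu_water) * 1000
HU = ((0.1813 - 0.206) / 0.206) * 1000
HU = -119.9


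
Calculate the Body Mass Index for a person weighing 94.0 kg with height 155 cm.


BMI = weight / height^2
height = 155 cm = 1.55 m
BMI = 94.0 / 1.55^2
BMI = 39.13 kg/m^2


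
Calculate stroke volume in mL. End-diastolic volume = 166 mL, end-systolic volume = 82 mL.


SV = EDV - ESV
SV = 166 - 82
SV = 84 mL


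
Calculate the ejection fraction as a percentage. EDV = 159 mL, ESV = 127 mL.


SV = EDV - ESV = 159 - 127 = 32 mL
EF = SV/EDV * 100 = 32/159 * 100
EF = 20.13%


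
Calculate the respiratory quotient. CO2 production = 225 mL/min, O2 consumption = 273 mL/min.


RQ = VCO2 / VO2
RQ = 225 / 273
RQ = 0.8242


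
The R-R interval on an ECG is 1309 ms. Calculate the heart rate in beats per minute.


HR = 60 / RR_interval(s)
RR = 1309 ms = 1.309 s
HR = 60 / 1.309 = 45.84 bpm


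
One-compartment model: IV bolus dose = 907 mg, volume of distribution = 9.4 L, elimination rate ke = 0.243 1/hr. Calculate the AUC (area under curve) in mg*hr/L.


C0 = Dose/Vd = 907/9.4 = 96.4894 mg/L
AUC = C0/ke = 96.4894/0.243
AUC = 397.1 mg*hr/L


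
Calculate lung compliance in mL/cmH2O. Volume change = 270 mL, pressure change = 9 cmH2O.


C = dV / dP
C = 270 / 9
C = 30 mL/cmH2O


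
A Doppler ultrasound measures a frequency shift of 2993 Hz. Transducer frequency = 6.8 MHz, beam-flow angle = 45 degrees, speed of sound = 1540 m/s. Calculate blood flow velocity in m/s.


v = fd * c / (2 * f0 * cos(theta))
v = 2993 * 1540 / (2 * 6.8000e+06 * cos(45))
v = 0.4793 m/s


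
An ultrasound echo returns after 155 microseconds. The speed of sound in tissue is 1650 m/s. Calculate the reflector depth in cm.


depth = c * t / 2
t = 155 us = 1.5500e-04 s
depth = 1650 * 1.5500e-04 / 2
depth = 0.127875 m = 12.7875 cm


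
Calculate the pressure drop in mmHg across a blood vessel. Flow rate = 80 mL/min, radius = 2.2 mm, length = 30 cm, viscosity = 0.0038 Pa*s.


dP = 8*mu*L*Q / (pi*r^4)
Q = 80 mL/min = 1.33333e-06 m^3/s
dP = 165.231 Pa = 165.231 / 133.322 mmHg = 1.239 mmHg


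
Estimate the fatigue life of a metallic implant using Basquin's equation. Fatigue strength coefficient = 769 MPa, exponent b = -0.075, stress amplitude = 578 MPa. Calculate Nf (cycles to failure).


sigma_a = sigma_f' * (2Nf)^b
2Nf = (sigma_a/sigma_f')^(1/b)
2Nf = (578/769)^(1/-0.075)
2Nf = 45.01045
Nf = 22.51


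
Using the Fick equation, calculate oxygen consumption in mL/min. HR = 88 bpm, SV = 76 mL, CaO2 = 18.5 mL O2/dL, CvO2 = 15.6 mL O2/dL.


CO = HR*SV = 88*76/1000 = 6.688 L/min
a-v O2 diff = 18.5 - 15.6 = 2.9 mL/dL
VO2 = CO * (CaO2-CvO2) * 10 dL/L
VO2 = 6.688 * 2.9 * 10
VO2 = 194 mL/min


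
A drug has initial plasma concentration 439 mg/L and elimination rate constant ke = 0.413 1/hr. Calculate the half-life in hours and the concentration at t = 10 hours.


t_half = ln(2) / ke = 0.693147 / 0.413 = 1.678 hr
C(t) = C0 * exp(-ke*t) = 439 * exp(-0.413*10)
C(10) = 7.06 mg/L


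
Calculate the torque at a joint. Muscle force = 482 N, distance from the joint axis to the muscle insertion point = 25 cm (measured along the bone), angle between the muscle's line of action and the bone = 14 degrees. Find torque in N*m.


Torque = F * d * sin(theta)   (moment arm = d*sin(theta))
d = 25 cm = 0.25 m
Torque = 482 * 0.25 * sin(14)
Torque = 29.15 N*m


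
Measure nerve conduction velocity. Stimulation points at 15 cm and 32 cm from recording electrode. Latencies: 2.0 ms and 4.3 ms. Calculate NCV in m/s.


Distance = (32 - 15) / 100 = 0.17 m
dt = (4.3 - 2.0) / 1000 = 0.0023 s
NCV = dist / dt = 73.91 m/s


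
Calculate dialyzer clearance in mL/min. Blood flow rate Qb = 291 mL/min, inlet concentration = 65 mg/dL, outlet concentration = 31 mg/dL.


K = Qb * (Cb_in - Cb_out) / Cb_in
K = 291 * (65 - 31) / 65
K = 152.2 mL/min


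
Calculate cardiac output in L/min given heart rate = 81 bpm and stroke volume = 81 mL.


CO = HR * SV
CO = 81 * 81 / 1000
CO = 6.561 L/min


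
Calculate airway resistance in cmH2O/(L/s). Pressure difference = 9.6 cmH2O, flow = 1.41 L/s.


R = dP / flow
R = 9.6 / 1.41
R = 6.809 cmH2O/(L/s)


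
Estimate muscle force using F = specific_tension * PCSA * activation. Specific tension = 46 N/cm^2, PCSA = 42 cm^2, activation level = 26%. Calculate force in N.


F = sigma * PCSA * activation
F = 46 * 42 * 0.26
F = 502.3 N


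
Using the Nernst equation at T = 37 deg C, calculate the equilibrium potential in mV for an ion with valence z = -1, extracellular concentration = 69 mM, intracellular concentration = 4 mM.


E = (RT/(zF)) * ln(C_out/C_in)
T = 37 + 273.15 = 310.15 K
E = (8.314 * 310.15 / (-1 * 96485)) * ln(69/4)
E = -76.11 mV


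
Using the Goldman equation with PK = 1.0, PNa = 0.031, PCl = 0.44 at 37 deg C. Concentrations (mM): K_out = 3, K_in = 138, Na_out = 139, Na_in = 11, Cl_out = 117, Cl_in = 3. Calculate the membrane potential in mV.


Vm = (RT/F)*ln((PK*Ko + PNa*Nao + PCl*Cli)/(PK*Ki + PNa*Nai + PCl*Clo))
Numer = 8.629, Denom = 189.821
Vm = -82.61 mV


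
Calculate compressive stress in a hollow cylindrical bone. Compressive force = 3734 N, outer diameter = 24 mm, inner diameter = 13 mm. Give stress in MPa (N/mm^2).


A = pi*(r_o^2 - r_i^2)
r_o = 12 mm, r_i = 6.5 mm
A = 319.657 mm^2
sigma = F/A = 3734 / 319.657
sigma = 11.68 MPa


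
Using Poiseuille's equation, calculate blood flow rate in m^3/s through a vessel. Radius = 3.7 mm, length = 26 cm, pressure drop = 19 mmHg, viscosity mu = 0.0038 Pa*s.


Q = pi*r^4*dP / (8*mu*L)
r = 0.0037 m, L = 0.26 m
dP = 19 mmHg = 2533.118 Pa
Q = 1.8870e-04 m^3/s


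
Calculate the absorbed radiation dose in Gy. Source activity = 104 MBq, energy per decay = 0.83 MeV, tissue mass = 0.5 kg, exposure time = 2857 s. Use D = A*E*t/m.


A = 104 MBq = 1.0400e+08 Bq
E = 0.83 MeV = 1.32966e-13 J
D = A*E*t/m = 1.0400e+08*1.32966e-13*2857/0.5
D = 0.07902 Gy


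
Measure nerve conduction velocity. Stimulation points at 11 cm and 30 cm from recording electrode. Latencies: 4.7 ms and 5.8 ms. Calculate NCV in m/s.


Distance = (30 - 11) / 100 = 0.19 m
dt = (5.8 - 4.7) / 1000 = 0.0011 s
NCV = dist / dt = 172.7 m/s


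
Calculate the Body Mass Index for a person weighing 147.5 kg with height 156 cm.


BMI = weight / height^2
height = 156 cm = 1.56 m
BMI = 147.5 / 1.56^2
BMI = 60.61 kg/m^2


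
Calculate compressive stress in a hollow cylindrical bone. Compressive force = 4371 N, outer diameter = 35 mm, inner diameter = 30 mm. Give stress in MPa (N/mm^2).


A = pi*(r_o^2 - r_i^2)
r_o = 17.5 mm, r_i = 15 mm
A = 255.254 mm^2
sigma = F/A = 4371 / 255.254
sigma = 17.12 MPa


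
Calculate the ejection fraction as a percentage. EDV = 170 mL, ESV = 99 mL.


SV = EDV - ESV = 170 - 99 = 71 mL
EF = SV/EDV * 100 = 71/170 * 100
EF = 41.76%


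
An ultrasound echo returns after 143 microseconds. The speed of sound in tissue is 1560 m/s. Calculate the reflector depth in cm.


depth = c * t / 2
t = 143 us = 1.4300e-04 s
depth = 1560 * 1.4300e-04 / 2
depth = 0.11154 m = 11.154 cm


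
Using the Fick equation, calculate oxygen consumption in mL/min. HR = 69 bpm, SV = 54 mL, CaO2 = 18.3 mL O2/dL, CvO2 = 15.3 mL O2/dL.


CO = HR*SV = 69*54/1000 = 3.726 L/min
a-v O2 diff = 18.3 - 15.3 = 3 mL/dL
VO2 = CO * (CaO2-CvO2) * 10 dL/L
VO2 = 3.726 * 3 * 10
VO2 = 111.8 mL/min


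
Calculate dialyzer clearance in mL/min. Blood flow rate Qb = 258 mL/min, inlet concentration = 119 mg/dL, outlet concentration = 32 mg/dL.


K = Qb * (Cb_in - Cb_out) / Cb_in
K = 258 * (119 - 32) / 119
K = 188.6 mL/min


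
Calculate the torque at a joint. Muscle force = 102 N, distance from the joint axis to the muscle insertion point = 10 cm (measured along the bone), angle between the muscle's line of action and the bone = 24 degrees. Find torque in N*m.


Torque = F * d * sin(theta)   (moment arm = d*sin(theta))
d = 10 cm = 0.1 m
Torque = 102 * 0.1 * sin(24)
Torque = 4.149 N*m


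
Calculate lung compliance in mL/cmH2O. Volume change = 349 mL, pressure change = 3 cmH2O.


C = dV / dP
C = 349 / 3
C = 116.3 mL/cmH2O


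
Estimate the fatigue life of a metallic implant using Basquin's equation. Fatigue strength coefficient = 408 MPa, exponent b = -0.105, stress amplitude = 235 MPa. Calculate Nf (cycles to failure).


sigma_a = sigma_f' * (2Nf)^b
2Nf = (sigma_a/sigma_f')^(1/b)
2Nf = (235/408)^(1/-0.105)
2Nf = 191.35131
Nf = 95.68


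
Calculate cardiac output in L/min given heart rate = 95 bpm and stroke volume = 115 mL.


CO = HR * SV
CO = 95 * 115 / 1000
CO = 10.93 L/min


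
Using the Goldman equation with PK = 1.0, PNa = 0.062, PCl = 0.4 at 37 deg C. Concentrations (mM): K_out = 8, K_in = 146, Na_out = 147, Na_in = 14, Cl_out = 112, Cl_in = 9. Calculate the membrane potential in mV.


Vm = (RT/F)*ln((PK*Ko + PNa*Nao + PCl*Cli)/(PK*Ki + PNa*Nai + PCl*Clo))
Numer = 20.714, Denom = 191.668
Vm = -59.46 mV


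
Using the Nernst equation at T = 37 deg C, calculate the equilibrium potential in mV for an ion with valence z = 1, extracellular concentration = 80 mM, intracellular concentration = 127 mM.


E = (RT/(zF)) * ln(C_out/C_in)
T = 37 + 273.15 = 310.15 K
E = (8.314 * 310.15 / (1 * 96485)) * ln(80/127)
E = -12.35 mV


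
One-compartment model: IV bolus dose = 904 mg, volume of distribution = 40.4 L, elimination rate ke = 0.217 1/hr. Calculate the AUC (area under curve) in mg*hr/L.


C0 = Dose/Vd = 904/40.4 = 22.3762 mg/L
AUC = C0/ke = 22.3762/0.217
AUC = 103.1 mg*hr/L


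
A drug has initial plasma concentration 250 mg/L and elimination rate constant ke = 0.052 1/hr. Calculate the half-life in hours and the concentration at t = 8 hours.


t_half = ln(2) / ke = 0.693147 / 0.052 = 13.33 hr
C(t) = C0 * exp(-ke*t) = 250 * exp(-0.052*8)
C(8) = 164.9 mg/L


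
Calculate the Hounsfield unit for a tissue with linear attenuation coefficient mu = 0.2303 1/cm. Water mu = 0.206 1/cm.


HU = ((mu_tissue - mu_water) / mu_water) * 1000
HU = ((0.2303 - 0.206) / 0.206) * 1000
HU = 118


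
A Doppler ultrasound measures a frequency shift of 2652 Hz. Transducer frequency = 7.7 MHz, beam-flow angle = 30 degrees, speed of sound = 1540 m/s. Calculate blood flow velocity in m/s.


v = fd * c / (2 * f0 * cos(theta))
v = 2652 * 1540 / (2 * 7.7000e+06 * cos(30))
v = 0.3062 m/s


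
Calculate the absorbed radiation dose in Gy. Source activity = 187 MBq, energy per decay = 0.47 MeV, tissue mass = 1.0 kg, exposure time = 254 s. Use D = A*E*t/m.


A = 187 MBq = 1.8700e+08 Bq
E = 0.47 MeV = 7.5294e-14 J
D = A*E*t/m = 1.8700e+08*7.5294e-14*254/1.0
D = 0.003576 Gy


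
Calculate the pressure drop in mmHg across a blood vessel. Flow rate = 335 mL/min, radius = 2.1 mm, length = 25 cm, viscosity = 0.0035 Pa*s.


dP = 8*mu*L*Q / (pi*r^4)
Q = 335 mL/min = 5.58333e-06 m^3/s
dP = 639.682 Pa = 639.682 / 133.322 mmHg = 4.798 mmHg


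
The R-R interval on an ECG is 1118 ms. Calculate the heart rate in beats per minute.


HR = 60 / RR_interval(s)
RR = 1118 ms = 1.118 s
HR = 60 / 1.118 = 53.67 bpm


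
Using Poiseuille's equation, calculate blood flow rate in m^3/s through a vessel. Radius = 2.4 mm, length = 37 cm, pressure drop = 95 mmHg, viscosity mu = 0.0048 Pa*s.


Q = pi*r^4*dP / (8*mu*L)
r = 0.0024 m, L = 0.37 m
dP = 95 mmHg = 12665.59 Pa
Q = 9.2915e-05 m^3/s


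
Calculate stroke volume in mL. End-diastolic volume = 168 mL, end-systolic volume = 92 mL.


SV = EDV - ESV
SV = 168 - 92
SV = 76 mL


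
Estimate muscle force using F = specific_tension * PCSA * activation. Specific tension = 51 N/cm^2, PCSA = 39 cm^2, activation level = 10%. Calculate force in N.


F = sigma * PCSA * activation
F = 51 * 39 * 0.1
F = 198.9 N


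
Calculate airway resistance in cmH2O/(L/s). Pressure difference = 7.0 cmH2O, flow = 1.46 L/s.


R = dP / flow
R = 7.0 / 1.46
R = 4.795 cmH2O/(L/s)


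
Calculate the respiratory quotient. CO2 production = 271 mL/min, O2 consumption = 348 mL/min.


RQ = VCO2 / VO2
RQ = 271 / 348
RQ = 0.7787


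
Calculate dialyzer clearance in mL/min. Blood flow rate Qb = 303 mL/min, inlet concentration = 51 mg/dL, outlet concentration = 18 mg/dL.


K = Qb * (Cb_in - Cb_out) / Cb_in
K = 303 * (51 - 18) / 51
K = 196.1 mL/min


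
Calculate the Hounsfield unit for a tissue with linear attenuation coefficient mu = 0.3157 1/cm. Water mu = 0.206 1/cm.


HU = ((mu_tissue - mu_water) / mu_water) * 1000
HU = ((0.3157 - 0.206) / 0.206) * 1000
HU = 532.5


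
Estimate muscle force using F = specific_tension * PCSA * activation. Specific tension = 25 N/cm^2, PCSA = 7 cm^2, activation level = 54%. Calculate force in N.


F = sigma * PCSA * activation
F = 25 * 7 * 0.54
F = 94.5 N


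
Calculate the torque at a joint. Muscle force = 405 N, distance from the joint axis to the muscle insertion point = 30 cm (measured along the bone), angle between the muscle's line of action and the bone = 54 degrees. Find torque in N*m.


Torque = F * d * sin(theta)   (moment arm = d*sin(theta))
d = 30 cm = 0.3 m
Torque = 405 * 0.3 * sin(54)
Torque = 98.3 N*m


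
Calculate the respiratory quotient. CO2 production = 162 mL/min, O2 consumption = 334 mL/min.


RQ = VCO2 / VO2
RQ = 162 / 334
RQ = 0.485


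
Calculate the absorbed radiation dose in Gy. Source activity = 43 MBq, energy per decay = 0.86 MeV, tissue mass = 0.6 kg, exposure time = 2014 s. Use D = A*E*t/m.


A = 43 MBq = 4.3000e+07 Bq
E = 0.86 MeV = 1.37772e-13 J
D = A*E*t/m = 4.3000e+07*1.37772e-13*2014/0.6
D = 0.01989 Gy


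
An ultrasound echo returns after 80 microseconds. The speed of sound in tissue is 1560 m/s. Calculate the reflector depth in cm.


depth = c * t / 2
t = 80 us = 8.0000e-05 s
depth = 1560 * 8.0000e-05 / 2
depth = 0.0624 m = 6.24 cm


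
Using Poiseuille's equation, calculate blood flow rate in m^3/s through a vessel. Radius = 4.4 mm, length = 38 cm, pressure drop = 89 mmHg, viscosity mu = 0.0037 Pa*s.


Q = pi*r^4*dP / (8*mu*L)
r = 0.0044 m, L = 0.38 m
dP = 89 mmHg = 11865.658 Pa
Q = 0.001242 m^3/s


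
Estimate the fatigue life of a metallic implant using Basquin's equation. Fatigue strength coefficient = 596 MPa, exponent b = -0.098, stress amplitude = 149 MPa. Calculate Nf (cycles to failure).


sigma_a = sigma_f' * (2Nf)^b
2Nf = (sigma_a/sigma_f')^(1/b)
2Nf = (149/596)^(1/-0.098)
2Nf = 1391455.4
Nf = 6.957e+05


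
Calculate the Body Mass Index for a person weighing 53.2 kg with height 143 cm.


BMI = weight / height^2
height = 143 cm = 1.43 m
BMI = 53.2 / 1.43^2
BMI = 26.02 kg/m^2


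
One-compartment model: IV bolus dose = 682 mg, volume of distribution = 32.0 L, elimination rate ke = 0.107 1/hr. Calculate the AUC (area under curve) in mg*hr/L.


C0 = Dose/Vd = 682/32.0 = 21.3125 mg/L
AUC = C0/ke = 21.3125/0.107
AUC = 199.2 mg*hr/L


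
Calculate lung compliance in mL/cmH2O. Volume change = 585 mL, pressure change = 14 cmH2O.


C = dV / dP
C = 585 / 14
C = 41.79 mL/cmH2O


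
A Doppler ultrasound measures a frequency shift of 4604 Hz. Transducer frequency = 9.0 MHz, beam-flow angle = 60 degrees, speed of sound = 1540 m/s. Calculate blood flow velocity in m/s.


v = fd * c / (2 * f0 * cos(theta))
v = 4604 * 1540 / (2 * 9.0000e+06 * cos(60))
v = 0.7878 m/s


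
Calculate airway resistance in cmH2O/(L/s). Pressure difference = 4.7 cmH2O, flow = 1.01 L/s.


R = dP / flow
R = 4.7 / 1.01
R = 4.653 cmH2O/(L/s)


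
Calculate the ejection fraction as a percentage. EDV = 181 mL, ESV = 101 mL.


SV = EDV - ESV = 181 - 101 = 80 mL
EF = SV/EDV * 100 = 80/181 * 100
EF = 44.2%


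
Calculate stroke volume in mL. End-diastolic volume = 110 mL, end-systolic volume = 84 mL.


SV = EDV - ESV
SV = 110 - 84
SV = 26 mL


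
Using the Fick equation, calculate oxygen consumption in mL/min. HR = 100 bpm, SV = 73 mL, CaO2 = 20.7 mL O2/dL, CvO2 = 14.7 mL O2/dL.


CO = HR*SV = 100*73/1000 = 7.3 L/min
a-v O2 diff = 20.7 - 14.7 = 6 mL/dL
VO2 = CO * (CaO2-CvO2) * 10 dL/L
VO2 = 7.3 * 6 * 10
VO2 = 438 mL/min


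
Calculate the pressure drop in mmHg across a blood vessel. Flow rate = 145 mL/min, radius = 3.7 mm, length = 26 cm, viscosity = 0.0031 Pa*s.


dP = 8*mu*L*Q / (pi*r^4)
Q = 145 mL/min = 2.41667e-06 m^3/s
dP = 26.4658 Pa = 26.4658 / 133.322 mmHg = 0.1985 mmHg


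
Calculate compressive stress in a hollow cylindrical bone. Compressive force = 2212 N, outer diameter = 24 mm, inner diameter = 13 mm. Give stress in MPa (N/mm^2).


A = pi*(r_o^2 - r_i^2)
r_o = 12 mm, r_i = 6.5 mm
A = 319.657 mm^2
sigma = F/A = 2212 / 319.657
sigma = 6.92 MPa


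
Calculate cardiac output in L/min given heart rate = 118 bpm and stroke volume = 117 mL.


CO = HR * SV
CO = 118 * 117 / 1000
CO = 13.81 L/min


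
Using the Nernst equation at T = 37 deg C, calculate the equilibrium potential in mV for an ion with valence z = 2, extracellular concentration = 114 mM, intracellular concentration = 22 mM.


E = (RT/(zF)) * ln(C_out/C_in)
T = 37 + 273.15 = 310.15 K
E = (8.314 * 310.15 / (2 * 96485)) * ln(114/22)
E = 21.98 mV


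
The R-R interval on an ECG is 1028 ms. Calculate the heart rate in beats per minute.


HR = 60 / RR_interval(s)
RR = 1028 ms = 1.028 s
HR = 60 / 1.028 = 58.37 bpm


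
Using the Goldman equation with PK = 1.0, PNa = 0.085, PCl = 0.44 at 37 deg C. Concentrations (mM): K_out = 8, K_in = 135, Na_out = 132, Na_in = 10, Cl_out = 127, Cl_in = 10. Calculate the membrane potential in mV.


Vm = (RT/F)*ln((PK*Ko + PNa*Nao + PCl*Cli)/(PK*Ki + PNa*Nai + PCl*Clo))
Numer = 23.62, Denom = 191.73
Vm = -55.96 mV


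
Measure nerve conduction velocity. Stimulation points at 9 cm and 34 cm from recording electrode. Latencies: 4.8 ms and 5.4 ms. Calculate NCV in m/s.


Distance = (34 - 9) / 100 = 0.25 m
dt = (5.4 - 4.8) / 1000 = 6.0000e-04 s
NCV = dist / dt = 416.7 m/s


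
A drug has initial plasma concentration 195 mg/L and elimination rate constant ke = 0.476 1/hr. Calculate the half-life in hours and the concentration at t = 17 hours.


t_half = ln(2) / ke = 0.693147 / 0.476 = 1.456 hr
C(t) = C0 * exp(-ke*t) = 195 * exp(-0.476*17)
C(17) = 0.05967 mg/L


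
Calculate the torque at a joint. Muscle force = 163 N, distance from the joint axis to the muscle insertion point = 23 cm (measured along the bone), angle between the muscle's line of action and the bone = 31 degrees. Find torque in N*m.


Torque = F * d * sin(theta)   (moment arm = d*sin(theta))
d = 23 cm = 0.23 m
Torque = 163 * 0.23 * sin(31)
Torque = 19.31 N*m


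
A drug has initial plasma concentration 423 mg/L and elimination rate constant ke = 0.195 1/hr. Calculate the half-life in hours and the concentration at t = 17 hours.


t_half = ln(2) / ke = 0.693147 / 0.195 = 3.555 hr
C(t) = C0 * exp(-ke*t) = 423 * exp(-0.195*17)
C(17) = 15.37 mg/L


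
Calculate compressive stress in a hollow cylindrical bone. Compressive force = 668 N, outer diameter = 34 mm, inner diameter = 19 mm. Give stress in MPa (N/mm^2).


A = pi*(r_o^2 - r_i^2)
r_o = 17 mm, r_i = 9.5 mm
A = 624.392 mm^2
sigma = F/A = 668 / 624.392
sigma = 1.07 MPa


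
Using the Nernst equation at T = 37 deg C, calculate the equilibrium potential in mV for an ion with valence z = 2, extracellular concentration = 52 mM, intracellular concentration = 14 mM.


E = (RT/(zF)) * ln(C_out/C_in)
T = 37 + 273.15 = 310.15 K
E = (8.314 * 310.15 / (2 * 96485)) * ln(52/14)
E = 17.53 mV


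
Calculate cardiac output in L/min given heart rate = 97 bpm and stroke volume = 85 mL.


CO = HR * SV
CO = 97 * 85 / 1000
CO = 8.245 L/min


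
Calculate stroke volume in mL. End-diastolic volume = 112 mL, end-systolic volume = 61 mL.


SV = EDV - ESV
SV = 112 - 61
SV = 51 mL


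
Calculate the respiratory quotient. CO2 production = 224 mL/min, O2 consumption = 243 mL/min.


RQ = VCO2 / VO2
RQ = 224 / 243
RQ = 0.9218


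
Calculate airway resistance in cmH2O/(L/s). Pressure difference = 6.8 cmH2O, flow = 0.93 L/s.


R = dP / flow
R = 6.8 / 0.93
R = 7.312 cmH2O/(L/s)


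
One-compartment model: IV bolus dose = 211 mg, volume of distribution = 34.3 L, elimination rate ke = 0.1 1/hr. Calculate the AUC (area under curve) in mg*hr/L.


C0 = Dose/Vd = 211/34.3 = 6.1516 mg/L
AUC = C0/ke = 6.1516/0.1
AUC = 61.52 mg*hr/L


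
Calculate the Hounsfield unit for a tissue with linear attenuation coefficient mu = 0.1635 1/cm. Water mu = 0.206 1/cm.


HU = ((mu_tissue - mu_water) / mu_water) * 1000
HU = ((0.1635 - 0.206) / 0.206) * 1000
HU = -206.3


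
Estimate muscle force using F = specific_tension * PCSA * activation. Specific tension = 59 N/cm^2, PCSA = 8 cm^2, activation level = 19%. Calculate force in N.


F = sigma * PCSA * activation
F = 59 * 8 * 0.19
F = 89.68 N


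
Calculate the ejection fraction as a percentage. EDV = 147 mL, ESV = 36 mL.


SV = EDV - ESV = 147 - 36 = 111 mL
EF = SV/EDV * 100 = 111/147 * 100
EF = 75.51%


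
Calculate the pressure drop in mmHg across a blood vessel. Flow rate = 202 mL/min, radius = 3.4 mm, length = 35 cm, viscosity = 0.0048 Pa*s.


dP = 8*mu*L*Q / (pi*r^4)
Q = 202 mL/min = 3.36667e-06 m^3/s
dP = 107.779 Pa = 107.779 / 133.322 mmHg = 0.8084 mmHg


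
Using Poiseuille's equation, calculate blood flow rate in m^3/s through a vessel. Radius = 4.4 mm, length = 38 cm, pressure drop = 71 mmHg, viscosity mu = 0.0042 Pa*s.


Q = pi*r^4*dP / (8*mu*L)
r = 0.0044 m, L = 0.38 m
dP = 71 mmHg = 9465.862 Pa
Q = 8.7297e-04 m^3/s


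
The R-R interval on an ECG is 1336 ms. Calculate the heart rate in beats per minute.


HR = 60 / RR_interval(s)
RR = 1336 ms = 1.336 s
HR = 60 / 1.336 = 44.91 bpm


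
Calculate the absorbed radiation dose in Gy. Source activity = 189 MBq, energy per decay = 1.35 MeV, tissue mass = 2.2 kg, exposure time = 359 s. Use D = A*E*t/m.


A = 189 MBq = 1.8900e+08 Bq
E = 1.35 MeV = 2.1627e-13 J
D = A*E*t/m = 1.8900e+08*2.1627e-13*359/2.2
D = 0.00667 Gy


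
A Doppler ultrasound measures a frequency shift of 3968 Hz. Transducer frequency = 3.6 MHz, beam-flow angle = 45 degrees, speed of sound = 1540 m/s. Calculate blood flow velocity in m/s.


v = fd * c / (2 * f0 * cos(theta))
v = 3968 * 1540 / (2 * 3.6000e+06 * cos(45))
v = 1.2 m/s


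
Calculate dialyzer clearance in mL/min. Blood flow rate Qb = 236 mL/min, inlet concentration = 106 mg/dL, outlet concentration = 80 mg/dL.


K = Qb * (Cb_in - Cb_out) / Cb_in
K = 236 * (106 - 80) / 106
K = 57.89 mL/min


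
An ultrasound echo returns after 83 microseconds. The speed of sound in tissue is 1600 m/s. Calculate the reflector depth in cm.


depth = c * t / 2
t = 83 us = 8.3000e-05 s
depth = 1600 * 8.3000e-05 / 2
depth = 0.0664 m = 6.64 cm


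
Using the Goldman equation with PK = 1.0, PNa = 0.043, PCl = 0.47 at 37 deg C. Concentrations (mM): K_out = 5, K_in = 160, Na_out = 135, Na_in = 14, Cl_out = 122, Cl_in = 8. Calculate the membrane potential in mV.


Vm = (RT/F)*ln((PK*Ko + PNa*Nao + PCl*Cli)/(PK*Ki + PNa*Nai + PCl*Clo))
Numer = 14.565, Denom = 217.942
Vm = -72.31 mV


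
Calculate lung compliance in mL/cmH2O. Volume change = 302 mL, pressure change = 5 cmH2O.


C = dV / dP
C = 302 / 5
C = 60.4 mL/cmH2O


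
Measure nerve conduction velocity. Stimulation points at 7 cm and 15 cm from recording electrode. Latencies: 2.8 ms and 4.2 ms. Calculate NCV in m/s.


Distance = (15 - 7) / 100 = 0.08 m
dt = (4.2 - 2.8) / 1000 = 0.0014 s
NCV = dist / dt = 57.14 m/s


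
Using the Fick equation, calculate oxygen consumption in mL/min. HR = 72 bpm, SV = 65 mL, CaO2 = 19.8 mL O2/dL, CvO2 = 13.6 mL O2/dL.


CO = HR*SV = 72*65/1000 = 4.68 L/min
a-v O2 diff = 19.8 - 13.6 = 6.2 mL/dL
VO2 = CO * (CaO2-CvO2) * 10 dL/L
VO2 = 4.68 * 6.2 * 10
VO2 = 290.2 mL/min


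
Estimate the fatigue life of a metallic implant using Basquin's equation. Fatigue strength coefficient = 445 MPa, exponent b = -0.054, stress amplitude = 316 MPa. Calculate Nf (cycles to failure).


sigma_a = sigma_f' * (2Nf)^b
2Nf = (sigma_a/sigma_f')^(1/b)
2Nf = (316/445)^(1/-0.054)
2Nf = 566.50321
Nf = 283.3


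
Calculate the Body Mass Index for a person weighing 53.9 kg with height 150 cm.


BMI = weight / height^2
height = 150 cm = 1.5 m
BMI = 53.9 / 1.5^2
BMI = 23.96 kg/m^2


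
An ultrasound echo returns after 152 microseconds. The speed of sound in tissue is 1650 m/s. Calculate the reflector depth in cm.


depth = c * t / 2
t = 152 us = 1.5200e-04 s
depth = 1650 * 1.5200e-04 / 2
depth = 0.1254 m = 12.54 cm


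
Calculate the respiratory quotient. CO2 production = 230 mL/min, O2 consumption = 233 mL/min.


RQ = VCO2 / VO2
RQ = 230 / 233
RQ = 0.9871


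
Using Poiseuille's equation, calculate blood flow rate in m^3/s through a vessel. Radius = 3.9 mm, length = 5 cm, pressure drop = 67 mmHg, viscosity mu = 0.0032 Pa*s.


Q = pi*r^4*dP / (8*mu*L)
r = 0.0039 m, L = 0.05 m
dP = 67 mmHg = 8932.574 Pa
Q = 0.005072 m^3/s


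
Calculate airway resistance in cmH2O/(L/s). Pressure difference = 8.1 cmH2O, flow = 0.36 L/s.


R = dP / flow
R = 8.1 / 0.36
R = 22.5 cmH2O/(L/s)


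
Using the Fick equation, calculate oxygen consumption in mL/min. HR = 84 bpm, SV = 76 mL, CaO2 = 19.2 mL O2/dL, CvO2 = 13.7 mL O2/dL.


CO = HR*SV = 84*76/1000 = 6.384 L/min
a-v O2 diff = 19.2 - 13.7 = 5.5 mL/dL
VO2 = CO * (CaO2-CvO2) * 10 dL/L
VO2 = 6.384 * 5.5 * 10
VO2 = 351.1 mL/min


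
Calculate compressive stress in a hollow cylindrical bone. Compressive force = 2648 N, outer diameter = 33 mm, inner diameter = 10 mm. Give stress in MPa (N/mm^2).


A = pi*(r_o^2 - r_i^2)
r_o = 16.5 mm, r_i = 5 mm
A = 776.759 mm^2
sigma = F/A = 2648 / 776.759
sigma = 3.409 MPa


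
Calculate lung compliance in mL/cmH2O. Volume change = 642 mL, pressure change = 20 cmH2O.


C = dV / dP
C = 642 / 20
C = 32.1 mL/cmH2O


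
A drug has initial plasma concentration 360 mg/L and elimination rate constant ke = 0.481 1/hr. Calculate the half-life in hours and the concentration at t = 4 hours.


t_half = ln(2) / ke = 0.693147 / 0.481 = 1.441 hr
C(t) = C0 * exp(-ke*t) = 360 * exp(-0.481*4)
C(4) = 52.57 mg/L


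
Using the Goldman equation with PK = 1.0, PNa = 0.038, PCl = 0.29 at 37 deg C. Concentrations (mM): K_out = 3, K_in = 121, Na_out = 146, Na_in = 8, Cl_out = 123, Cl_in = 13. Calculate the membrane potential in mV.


Vm = (RT/F)*ln((PK*Ko + PNa*Nao + PCl*Cli)/(PK*Ki + PNa*Nai + PCl*Clo))
Numer = 12.318, Denom = 156.974
Vm = -68.02 mV


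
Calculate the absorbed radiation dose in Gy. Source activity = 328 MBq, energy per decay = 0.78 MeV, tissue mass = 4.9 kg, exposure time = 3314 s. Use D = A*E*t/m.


A = 328 MBq = 3.2800e+08 Bq
E = 0.78 MeV = 1.24956e-13 J
D = A*E*t/m = 3.2800e+08*1.24956e-13*3314/4.9
D = 0.02772 Gy


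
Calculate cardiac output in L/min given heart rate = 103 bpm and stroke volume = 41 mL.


CO = HR * SV
CO = 103 * 41 / 1000
CO = 4.223 L/min


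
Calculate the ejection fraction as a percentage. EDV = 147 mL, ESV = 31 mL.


SV = EDV - ESV = 147 - 31 = 116 mL
EF = SV/EDV * 100 = 116/147 * 100
EF = 78.91%


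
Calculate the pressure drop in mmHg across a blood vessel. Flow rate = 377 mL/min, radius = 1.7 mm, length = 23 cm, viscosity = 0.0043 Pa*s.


dP = 8*mu*L*Q / (pi*r^4)
Q = 377 mL/min = 6.28333e-06 m^3/s
dP = 1894.66 Pa = 1894.66 / 133.322 mmHg = 14.21 mmHg


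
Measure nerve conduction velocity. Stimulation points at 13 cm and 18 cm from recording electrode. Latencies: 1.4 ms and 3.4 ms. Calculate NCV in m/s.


Distance = (18 - 13) / 100 = 0.05 m
dt = (3.4 - 1.4) / 1000 = 0.002 s
NCV = dist / dt = 25 m/s


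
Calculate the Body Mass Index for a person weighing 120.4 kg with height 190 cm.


BMI = weight / height^2
height = 190 cm = 1.9 m
BMI = 120.4 / 1.9^2
BMI = 33.35 kg/m^2


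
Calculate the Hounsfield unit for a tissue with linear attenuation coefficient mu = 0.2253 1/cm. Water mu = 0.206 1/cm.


HU = ((mu_tissue - mu_water) / mu_water) * 1000
HU = ((0.2253 - 0.206) / 0.206) * 1000
HU = 93.69


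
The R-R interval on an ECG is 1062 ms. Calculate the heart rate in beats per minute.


HR = 60 / RR_interval(s)
RR = 1062 ms = 1.062 s
HR = 60 / 1.062 = 56.5 bpm


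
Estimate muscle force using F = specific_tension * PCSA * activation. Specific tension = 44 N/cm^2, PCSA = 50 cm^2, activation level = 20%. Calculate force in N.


F = sigma * PCSA * activation
F = 44 * 50 * 0.2
F = 440 N


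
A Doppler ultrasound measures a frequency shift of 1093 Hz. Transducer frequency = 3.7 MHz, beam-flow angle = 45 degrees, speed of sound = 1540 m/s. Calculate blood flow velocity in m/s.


v = fd * c / (2 * f0 * cos(theta))
v = 1093 * 1540 / (2 * 3.7000e+06 * cos(45))
v = 0.3217 m/s


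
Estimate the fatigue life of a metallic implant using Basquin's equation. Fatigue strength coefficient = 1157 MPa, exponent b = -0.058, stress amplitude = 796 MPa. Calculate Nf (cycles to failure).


sigma_a = sigma_f' * (2Nf)^b
2Nf = (sigma_a/sigma_f')^(1/b)
2Nf = (796/1157)^(1/-0.058)
2Nf = 631.46582
Nf = 315.7


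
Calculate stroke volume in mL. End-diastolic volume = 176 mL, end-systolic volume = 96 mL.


SV = EDV - ESV
SV = 176 - 96
SV = 80 mL


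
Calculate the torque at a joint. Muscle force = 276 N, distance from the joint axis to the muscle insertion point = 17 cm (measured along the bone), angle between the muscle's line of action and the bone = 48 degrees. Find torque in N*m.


Torque = F * d * sin(theta)   (moment arm = d*sin(theta))
d = 17 cm = 0.17 m
Torque = 276 * 0.17 * sin(48)
Torque = 34.87 N*m


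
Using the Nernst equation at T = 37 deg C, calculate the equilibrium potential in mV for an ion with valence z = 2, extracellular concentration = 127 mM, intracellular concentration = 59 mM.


E = (RT/(zF)) * ln(C_out/C_in)
T = 37 + 273.15 = 310.15 K
E = (8.314 * 310.15 / (2 * 96485)) * ln(127/59)
E = 10.24 mV


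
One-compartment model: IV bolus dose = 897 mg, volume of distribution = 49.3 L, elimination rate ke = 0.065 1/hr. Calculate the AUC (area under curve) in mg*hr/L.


C0 = Dose/Vd = 897/49.3 = 18.1947 mg/L
AUC = C0/ke = 18.1947/0.065
AUC = 279.9 mg*hr/L


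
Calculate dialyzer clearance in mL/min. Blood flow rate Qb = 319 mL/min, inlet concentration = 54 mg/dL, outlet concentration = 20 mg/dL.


K = Qb * (Cb_in - Cb_out) / Cb_in
K = 319 * (54 - 20) / 54
K = 200.9 mL/min


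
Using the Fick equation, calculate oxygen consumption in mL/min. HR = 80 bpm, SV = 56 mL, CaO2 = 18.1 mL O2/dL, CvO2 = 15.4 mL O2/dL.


CO = HR*SV = 80*56/1000 = 4.48 L/min
a-v O2 diff = 18.1 - 15.4 = 2.7 mL/dL
VO2 = CO * (CaO2-CvO2) * 10 dL/L
VO2 = 4.48 * 2.7 * 10
VO2 = 121 mL/min


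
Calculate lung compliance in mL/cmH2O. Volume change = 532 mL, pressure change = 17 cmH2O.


C = dV / dP
C = 532 / 17
C = 31.29 mL/cmH2O


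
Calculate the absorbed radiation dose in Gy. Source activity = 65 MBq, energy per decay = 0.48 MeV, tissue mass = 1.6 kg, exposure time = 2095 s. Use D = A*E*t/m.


A = 65 MBq = 6.5000e+07 Bq
E = 0.48 MeV = 7.6896e-14 J
D = A*E*t/m = 6.5000e+07*7.6896e-14*2095/1.6
D = 0.006545 Gy


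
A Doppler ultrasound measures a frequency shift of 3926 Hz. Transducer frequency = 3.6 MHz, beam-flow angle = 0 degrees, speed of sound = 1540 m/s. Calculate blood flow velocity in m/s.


v = fd * c / (2 * f0 * cos(theta))
v = 3926 * 1540 / (2 * 3.6000e+06 * cos(0))
v = 0.8397 m/s


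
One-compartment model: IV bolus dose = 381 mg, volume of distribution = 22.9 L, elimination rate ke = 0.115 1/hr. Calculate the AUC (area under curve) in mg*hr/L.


C0 = Dose/Vd = 381/22.9 = 16.6376 mg/L
AUC = C0/ke = 16.6376/0.115
AUC = 144.7 mg*hr/L


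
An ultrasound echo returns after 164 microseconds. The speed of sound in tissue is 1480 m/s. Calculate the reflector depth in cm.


depth = c * t / 2
t = 164 us = 1.6400e-04 s
depth = 1480 * 1.6400e-04 / 2
depth = 0.12136 m = 12.136 cm


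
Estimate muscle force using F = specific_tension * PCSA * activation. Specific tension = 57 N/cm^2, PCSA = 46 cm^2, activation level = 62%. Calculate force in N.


F = sigma * PCSA * activation
F = 57 * 46 * 0.62
F = 1626 N


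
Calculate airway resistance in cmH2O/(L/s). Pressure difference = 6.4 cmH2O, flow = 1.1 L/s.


R = dP / flow
R = 6.4 / 1.1
R = 5.818 cmH2O/(L/s)


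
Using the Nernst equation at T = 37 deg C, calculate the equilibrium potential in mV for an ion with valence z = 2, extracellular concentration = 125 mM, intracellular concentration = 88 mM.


E = (RT/(zF)) * ln(C_out/C_in)
T = 37 + 273.15 = 310.15 K
E = (8.314 * 310.15 / (2 * 96485)) * ln(125/88)
E = 4.69 mV


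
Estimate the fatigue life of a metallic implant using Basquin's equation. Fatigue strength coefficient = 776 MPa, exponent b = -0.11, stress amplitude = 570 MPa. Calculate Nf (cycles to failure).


sigma_a = sigma_f' * (2Nf)^b
2Nf = (sigma_a/sigma_f')^(1/b)
2Nf = (570/776)^(1/-0.11)
2Nf = 16.521992
Nf = 8.261


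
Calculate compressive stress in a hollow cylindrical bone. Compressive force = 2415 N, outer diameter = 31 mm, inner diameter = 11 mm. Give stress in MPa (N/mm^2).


A = pi*(r_o^2 - r_i^2)
r_o = 15.5 mm, r_i = 5.5 mm
A = 659.734 mm^2
sigma = F/A = 2415 / 659.734
sigma = 3.661 MPa


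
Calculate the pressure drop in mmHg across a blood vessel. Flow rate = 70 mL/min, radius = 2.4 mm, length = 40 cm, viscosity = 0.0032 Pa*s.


dP = 8*mu*L*Q / (pi*r^4)
Q = 70 mL/min = 1.16667e-06 m^3/s
dP = 114.618 Pa = 114.618 / 133.322 mmHg = 0.8597 mmHg
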